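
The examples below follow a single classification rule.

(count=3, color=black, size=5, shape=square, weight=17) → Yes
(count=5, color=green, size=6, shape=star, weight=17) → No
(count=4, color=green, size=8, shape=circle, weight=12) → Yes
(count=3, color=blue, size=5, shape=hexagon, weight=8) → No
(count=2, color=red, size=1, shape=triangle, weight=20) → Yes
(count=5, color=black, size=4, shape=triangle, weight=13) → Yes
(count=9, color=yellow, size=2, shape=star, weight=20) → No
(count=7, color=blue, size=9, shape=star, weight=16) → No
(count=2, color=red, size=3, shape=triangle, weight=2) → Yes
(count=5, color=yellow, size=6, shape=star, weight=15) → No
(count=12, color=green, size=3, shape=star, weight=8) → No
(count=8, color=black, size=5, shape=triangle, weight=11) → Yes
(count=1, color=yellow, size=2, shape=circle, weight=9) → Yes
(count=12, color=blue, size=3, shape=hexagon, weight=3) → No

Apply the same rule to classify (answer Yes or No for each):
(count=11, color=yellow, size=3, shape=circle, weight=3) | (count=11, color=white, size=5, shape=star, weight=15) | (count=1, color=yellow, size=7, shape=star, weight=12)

The pattern is that an item is 'Yes' exactly when: shape is not star AND color is not blue.
(count=11, color=yellow, size=3, shape=circle, weight=3): shape is circle, color is yellow, matches → Yes. (count=11, color=white, size=5, shape=star, weight=15): shape is star, color is white, fails the rule → No. (count=1, color=yellow, size=7, shape=star, weight=12): shape is star, color is yellow, fails the rule → No.

Yes, No, No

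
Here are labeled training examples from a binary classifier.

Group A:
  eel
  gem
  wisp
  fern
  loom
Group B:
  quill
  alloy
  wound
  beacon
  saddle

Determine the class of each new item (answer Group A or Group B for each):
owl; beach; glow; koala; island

Group A, Group B, Group A, Group B, Group B

The classifier is using: length ≤ 4.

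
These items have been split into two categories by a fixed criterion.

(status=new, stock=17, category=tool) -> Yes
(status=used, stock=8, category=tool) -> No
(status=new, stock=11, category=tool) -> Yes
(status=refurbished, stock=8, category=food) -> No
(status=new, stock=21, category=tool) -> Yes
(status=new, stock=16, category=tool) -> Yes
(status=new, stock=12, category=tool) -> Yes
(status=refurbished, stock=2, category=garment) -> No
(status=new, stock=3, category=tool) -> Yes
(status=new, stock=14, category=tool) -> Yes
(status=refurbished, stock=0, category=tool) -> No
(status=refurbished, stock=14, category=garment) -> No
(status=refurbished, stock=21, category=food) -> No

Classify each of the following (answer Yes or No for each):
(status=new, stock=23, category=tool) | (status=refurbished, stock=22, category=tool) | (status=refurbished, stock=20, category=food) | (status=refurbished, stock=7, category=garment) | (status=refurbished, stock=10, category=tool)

A rule that fits every label: status is new — true of each 'Yes' example, false of each 'No' one.
(status=new, stock=23, category=tool): status is new, matches → Yes. (status=refurbished, stock=22, category=tool): status is refurbished, doesn't match → No. (status=refurbished, stock=20, category=food): status is refurbished, doesn't match → No. (status=refurbished, stock=7, category=garment): status is refurbished, doesn't match → No. (status=refurbished, stock=10, category=tool): status is refurbished, doesn't match → No.

Yes, No, No, No, No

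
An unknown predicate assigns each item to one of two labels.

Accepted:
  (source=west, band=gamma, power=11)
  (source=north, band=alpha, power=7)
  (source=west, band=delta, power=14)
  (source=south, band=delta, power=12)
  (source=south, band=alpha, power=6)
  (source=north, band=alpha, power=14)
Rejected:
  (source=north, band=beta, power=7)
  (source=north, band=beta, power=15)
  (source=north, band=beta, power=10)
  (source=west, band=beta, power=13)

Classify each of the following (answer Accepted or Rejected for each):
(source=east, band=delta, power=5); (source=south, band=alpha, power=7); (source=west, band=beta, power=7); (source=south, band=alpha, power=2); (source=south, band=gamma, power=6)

'Accepted' ⟺ band is not beta.

Accepted, Accepted, Rejected, Accepted, Accepted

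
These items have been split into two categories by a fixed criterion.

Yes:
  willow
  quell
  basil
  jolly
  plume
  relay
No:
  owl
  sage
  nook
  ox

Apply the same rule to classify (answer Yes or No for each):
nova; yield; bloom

The pattern is that an item is 'Yes' exactly when: length ≥ 5.

No, Yes, Yes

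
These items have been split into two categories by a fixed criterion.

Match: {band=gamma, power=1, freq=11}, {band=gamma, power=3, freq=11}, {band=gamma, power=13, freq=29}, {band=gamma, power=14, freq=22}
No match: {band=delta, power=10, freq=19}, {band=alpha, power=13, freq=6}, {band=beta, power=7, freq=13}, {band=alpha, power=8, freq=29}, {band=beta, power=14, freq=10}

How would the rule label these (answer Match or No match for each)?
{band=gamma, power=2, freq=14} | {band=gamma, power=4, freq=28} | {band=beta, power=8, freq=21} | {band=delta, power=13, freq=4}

'Match' ⟺ band is gamma.
Match: {band=gamma, power=2, freq=14}, since band is gamma.
Match: {band=gamma, power=4, freq=28}, since band is gamma.
No match: {band=beta, power=8, freq=21}, since band is beta.
No match: {band=delta, power=13, freq=4}, since band is delta.

Match, Match, No match, No match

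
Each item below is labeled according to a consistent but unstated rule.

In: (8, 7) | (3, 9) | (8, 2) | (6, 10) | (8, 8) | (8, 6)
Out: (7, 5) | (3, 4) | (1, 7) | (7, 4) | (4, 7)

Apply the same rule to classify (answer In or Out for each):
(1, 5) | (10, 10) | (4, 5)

Out, In, Out

Rule: max ≥ 8. This holds for each 'In' example and fails for each 'Out' one.
(1, 5): max 5 — does not pass, so Out. (10, 10): max 10 — satisfies this, so In. (4, 5): max 5 — does not pass, so Out.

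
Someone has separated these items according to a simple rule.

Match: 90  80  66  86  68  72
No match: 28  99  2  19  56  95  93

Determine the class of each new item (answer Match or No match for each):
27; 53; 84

The rule appears to be: even AND at least 66.
27: 27 is odd, 27 < 66 — does not fit, so No match.
53: 53 is odd, 53 < 66 — does not fit, so No match.
84: 84 is even, 84 ≥ 66 — fits, so Match.

No match, No match, Match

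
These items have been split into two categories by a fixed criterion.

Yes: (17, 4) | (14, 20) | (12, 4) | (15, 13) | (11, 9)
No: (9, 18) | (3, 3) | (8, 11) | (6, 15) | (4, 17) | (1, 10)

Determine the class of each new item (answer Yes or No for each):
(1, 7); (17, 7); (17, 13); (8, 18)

Every 'Yes' example satisfies: first ≥ 10. None of the 'No' examples do.

No, Yes, Yes, No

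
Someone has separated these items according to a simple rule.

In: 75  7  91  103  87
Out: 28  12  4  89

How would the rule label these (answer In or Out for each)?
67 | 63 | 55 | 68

In, In, In, Out

The simplest hypothesis consistent with all the labels is: ≡ 3 (mod 4).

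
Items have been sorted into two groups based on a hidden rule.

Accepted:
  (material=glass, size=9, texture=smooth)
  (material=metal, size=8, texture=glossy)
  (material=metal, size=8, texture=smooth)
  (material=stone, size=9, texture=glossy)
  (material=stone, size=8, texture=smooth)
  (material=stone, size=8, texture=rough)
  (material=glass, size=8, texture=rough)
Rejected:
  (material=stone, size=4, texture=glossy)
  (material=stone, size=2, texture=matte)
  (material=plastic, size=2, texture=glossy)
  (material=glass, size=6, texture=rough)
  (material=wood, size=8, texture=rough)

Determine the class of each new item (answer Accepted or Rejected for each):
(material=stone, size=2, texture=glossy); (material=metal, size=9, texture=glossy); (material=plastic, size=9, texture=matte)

One predicate separates the groups cleanly: material is not wood AND size ≥ 8.
(material=stone, size=2, texture=glossy): Rejected (material is stone, size = 2).
(material=metal, size=9, texture=glossy): Accepted (material is metal, size = 9).
(material=plastic, size=9, texture=matte): Accepted (material is plastic, size = 9).

Rejected, Accepted, Accepted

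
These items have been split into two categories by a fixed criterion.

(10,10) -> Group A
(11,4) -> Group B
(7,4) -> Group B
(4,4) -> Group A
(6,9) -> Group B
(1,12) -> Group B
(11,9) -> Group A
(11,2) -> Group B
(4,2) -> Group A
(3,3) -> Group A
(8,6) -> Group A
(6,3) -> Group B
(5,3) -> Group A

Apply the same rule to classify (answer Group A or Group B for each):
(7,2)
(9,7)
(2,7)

Group B, Group A, Group B

The classifier is using: sum is even.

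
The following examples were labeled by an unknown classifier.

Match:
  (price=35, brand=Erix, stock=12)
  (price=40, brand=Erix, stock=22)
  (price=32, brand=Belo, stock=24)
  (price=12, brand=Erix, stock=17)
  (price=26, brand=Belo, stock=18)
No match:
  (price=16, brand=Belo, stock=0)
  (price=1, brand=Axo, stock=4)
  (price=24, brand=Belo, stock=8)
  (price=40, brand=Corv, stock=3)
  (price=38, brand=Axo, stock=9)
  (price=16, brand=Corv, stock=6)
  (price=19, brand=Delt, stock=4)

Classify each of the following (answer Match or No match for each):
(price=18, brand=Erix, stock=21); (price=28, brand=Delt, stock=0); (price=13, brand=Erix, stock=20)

Match, No match, Match

The pattern is that an item is 'Match' exactly when: stock ≥ 12.
(price=18, brand=Erix, stock=21): Match (stock = 21).
(price=28, brand=Delt, stock=0): No match (stock = 0).
(price=13, brand=Erix, stock=20): Match (stock = 20).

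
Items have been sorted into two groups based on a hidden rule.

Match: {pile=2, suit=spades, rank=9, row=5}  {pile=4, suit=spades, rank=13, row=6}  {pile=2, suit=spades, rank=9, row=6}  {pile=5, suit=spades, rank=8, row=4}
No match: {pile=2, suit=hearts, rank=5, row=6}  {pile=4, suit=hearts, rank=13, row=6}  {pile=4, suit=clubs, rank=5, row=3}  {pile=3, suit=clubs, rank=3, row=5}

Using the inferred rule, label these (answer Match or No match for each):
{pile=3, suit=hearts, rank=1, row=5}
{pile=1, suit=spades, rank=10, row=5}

No match, Match

Checking candidate rules against both groups, what survives is: suit is spades.
{pile=3, suit=hearts, rank=1, row=5} — suit is hearts, hence No match. {pile=1, suit=spades, rank=10, row=5} — suit is spades, hence Match.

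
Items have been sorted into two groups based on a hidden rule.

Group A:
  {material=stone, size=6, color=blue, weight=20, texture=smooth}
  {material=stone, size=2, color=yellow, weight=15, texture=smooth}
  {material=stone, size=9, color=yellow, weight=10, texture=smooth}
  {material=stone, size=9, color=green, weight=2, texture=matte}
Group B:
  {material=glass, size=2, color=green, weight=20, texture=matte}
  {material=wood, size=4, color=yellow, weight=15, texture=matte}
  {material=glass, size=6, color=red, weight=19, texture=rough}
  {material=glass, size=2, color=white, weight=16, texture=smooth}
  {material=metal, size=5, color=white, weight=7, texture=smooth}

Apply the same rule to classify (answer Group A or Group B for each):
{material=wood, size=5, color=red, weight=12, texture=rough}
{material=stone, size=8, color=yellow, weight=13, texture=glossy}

The common property of the 'Group A' items is: material is stone. No 'Group B' item has it.
Group B: {material=wood, size=5, color=red, weight=12, texture=rough}, since material is wood. Group A: {material=stone, size=8, color=yellow, weight=13, texture=glossy}, since material is stone.

Group B, Group A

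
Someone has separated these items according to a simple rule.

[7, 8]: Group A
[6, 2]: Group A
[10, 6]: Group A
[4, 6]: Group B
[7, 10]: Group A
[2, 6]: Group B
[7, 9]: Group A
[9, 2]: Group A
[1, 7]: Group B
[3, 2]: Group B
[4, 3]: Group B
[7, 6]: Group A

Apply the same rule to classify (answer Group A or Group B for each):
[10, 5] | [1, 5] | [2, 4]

Every 'Group A' example satisfies: first ≥ 6. None of the 'Group B' examples do.
[10, 5] — first 10, hence Group A.
[1, 5] — first 1, hence Group B.
[2, 4] — first 2, hence Group B.

Group A, Group B, Group B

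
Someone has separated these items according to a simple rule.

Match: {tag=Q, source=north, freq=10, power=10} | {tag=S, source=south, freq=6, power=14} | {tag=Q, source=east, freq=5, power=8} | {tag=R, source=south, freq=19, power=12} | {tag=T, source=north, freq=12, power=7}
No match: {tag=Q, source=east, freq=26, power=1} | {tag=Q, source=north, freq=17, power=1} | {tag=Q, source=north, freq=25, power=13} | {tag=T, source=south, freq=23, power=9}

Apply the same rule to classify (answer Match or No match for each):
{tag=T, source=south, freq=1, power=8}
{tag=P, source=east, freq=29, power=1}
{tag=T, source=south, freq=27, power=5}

Match, No match, No match

All 'Match' examples share one property — tag is R OR freq ≤ 12 — and every 'No match' example lacks it.
Match: {tag=T, source=south, freq=1, power=8}, since tag is T, freq = 1.
No match: {tag=P, source=east, freq=29, power=1}, since tag is P, freq = 29.
No match: {tag=T, source=south, freq=27, power=5}, since tag is T, freq = 27.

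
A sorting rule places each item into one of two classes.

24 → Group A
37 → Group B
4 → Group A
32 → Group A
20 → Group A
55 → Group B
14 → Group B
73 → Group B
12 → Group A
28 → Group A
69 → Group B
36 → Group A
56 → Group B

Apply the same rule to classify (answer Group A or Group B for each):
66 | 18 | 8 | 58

Group B, Group B, Group A, Group B

A rule that fits every label: multiple of 4 AND at most 36 — true of each 'Group A' example, false of each 'Group B' one.
66: 66 = 4·16 + 2, 66 > 36 — lacks this property, so Group B.
18: 18 = 4·4 + 2, 18 ≤ 36 — lacks this property, so Group B.
8: 8 = 4·2, 8 ≤ 36 — qualifies, so Group A.
58: 58 = 4·14 + 2, 58 > 36 — lacks this property, so Group B.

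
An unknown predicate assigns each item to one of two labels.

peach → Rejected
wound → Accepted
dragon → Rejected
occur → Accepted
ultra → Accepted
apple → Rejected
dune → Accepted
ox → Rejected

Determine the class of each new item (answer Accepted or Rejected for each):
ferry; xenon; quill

Rejected, Rejected, Accepted

The pattern is that an item is 'Accepted' exactly when: contains 'u'.
ferry: no 'u' — fails the rule, so Rejected.
xenon: no 'u' — fails the rule, so Rejected.
quill: has 'u' — satisfies this, so Accepted.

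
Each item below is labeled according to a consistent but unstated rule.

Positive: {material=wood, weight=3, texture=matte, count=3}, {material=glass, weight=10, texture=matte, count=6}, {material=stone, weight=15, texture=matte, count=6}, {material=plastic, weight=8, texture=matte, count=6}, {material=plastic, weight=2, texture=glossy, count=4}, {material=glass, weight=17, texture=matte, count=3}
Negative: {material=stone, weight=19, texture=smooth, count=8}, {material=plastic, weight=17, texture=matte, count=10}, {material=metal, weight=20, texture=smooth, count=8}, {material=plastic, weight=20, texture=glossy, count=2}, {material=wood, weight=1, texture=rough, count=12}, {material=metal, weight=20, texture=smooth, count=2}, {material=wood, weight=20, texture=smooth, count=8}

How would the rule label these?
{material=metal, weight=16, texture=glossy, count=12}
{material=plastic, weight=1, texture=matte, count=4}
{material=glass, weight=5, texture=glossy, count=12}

Negative, Positive, Negative

Every 'Positive' example satisfies: count ≥ 3 AND count ≤ 6. None of the 'Negative' examples do.
{material=metal, weight=16, texture=glossy, count=12} → count = 12 → Negative.
{material=plastic, weight=1, texture=matte, count=4} → count = 4 → Positive.
{material=glass, weight=5, texture=glossy, count=12} → count = 12 → Negative.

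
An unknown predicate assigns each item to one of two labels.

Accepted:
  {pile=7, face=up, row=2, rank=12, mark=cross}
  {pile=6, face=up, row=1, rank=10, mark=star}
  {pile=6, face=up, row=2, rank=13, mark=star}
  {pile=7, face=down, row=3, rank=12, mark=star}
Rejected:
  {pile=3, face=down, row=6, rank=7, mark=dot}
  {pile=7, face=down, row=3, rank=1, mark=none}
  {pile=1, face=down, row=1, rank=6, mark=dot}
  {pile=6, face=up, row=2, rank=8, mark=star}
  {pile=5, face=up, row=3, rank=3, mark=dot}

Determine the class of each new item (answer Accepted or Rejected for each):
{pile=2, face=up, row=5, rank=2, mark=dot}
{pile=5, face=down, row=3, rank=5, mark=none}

Rejected, Rejected

Every 'Accepted' example satisfies: rank ≥ 10. None of the 'Rejected' examples do.
{pile=2, face=up, row=5, rank=2, mark=dot} — rank = 2, hence Rejected. {pile=5, face=down, row=3, rank=5, mark=none} — rank = 5, hence Rejected.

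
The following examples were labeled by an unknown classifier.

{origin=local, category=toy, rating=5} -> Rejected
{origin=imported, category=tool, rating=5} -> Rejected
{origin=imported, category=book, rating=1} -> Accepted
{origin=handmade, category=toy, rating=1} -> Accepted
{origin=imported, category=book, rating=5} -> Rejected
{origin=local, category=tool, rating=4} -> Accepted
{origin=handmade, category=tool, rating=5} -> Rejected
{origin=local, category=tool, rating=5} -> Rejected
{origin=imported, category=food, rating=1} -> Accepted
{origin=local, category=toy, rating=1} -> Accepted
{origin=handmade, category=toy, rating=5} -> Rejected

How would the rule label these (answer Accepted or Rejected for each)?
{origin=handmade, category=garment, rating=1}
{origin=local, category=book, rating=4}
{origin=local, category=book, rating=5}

Accepted, Accepted, Rejected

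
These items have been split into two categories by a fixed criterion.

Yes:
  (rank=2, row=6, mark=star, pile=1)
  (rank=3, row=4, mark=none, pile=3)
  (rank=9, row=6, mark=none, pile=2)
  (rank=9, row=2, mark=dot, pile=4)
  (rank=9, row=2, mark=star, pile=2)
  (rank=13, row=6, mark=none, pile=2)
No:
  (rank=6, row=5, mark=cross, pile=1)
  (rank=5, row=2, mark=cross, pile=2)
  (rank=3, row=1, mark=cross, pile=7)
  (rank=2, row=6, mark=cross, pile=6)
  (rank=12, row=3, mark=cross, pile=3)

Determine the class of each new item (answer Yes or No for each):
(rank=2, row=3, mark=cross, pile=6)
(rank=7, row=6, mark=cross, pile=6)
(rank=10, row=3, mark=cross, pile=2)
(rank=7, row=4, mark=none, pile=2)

No, No, No, Yes

The distinguishing property — mark is not cross — holds for all the 'Yes' cases and none of the 'No' cases.
No: (rank=2, row=3, mark=cross, pile=6), since mark is cross. No: (rank=7, row=6, mark=cross, pile=6), since mark is cross. No: (rank=10, row=3, mark=cross, pile=2), since mark is cross. Yes: (rank=7, row=4, mark=none, pile=2), since mark is none.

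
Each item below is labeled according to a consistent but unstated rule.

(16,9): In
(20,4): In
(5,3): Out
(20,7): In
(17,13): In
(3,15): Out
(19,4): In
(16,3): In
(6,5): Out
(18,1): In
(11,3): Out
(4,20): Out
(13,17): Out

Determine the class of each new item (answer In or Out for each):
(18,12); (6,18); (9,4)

The simplest hypothesis consistent with all the labels is: first ≥ 15.
(18,12): first 18 — matches, so In.
(6,18): first 6 — lacks this property, so Out.
(9,4): first 9 — lacks this property, so Out.

In, Out, Out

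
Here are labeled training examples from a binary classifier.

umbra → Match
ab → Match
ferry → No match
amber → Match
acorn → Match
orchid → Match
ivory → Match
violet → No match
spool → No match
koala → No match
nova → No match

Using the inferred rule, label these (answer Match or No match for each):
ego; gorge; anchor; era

'Match' ⟺ starts with a vowel.

Match, No match, Match, Match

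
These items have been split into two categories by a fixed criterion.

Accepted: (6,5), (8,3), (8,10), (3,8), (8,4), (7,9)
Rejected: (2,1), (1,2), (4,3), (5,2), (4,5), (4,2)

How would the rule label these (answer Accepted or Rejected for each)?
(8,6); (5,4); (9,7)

Accepted, Rejected, Accepted

The simplest hypothesis consistent with all the labels is: sum ≥ 11.
(8,6) — 8+6 = 14, hence Accepted.
(5,4) — 5+4 = 9, hence Rejected.
(9,7) — 9+7 = 16, hence Accepted.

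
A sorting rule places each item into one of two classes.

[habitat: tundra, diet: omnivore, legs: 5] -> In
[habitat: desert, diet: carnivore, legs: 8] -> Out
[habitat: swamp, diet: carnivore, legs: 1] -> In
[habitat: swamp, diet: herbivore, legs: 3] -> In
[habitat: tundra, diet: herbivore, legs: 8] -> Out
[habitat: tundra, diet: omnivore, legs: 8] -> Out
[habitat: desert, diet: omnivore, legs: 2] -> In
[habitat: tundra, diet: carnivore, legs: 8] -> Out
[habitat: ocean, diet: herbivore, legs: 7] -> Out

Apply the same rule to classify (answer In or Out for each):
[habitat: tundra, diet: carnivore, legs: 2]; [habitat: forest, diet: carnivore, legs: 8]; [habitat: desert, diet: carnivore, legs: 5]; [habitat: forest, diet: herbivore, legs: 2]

All 'In' examples share one property — legs ≤ 5 — and every 'Out' example lacks it.
[habitat: tundra, diet: carnivore, legs: 2]: legs = 2, passes → In.
[habitat: forest, diet: carnivore, legs: 8]: legs = 8, fails this test → Out.
[habitat: desert, diet: carnivore, legs: 5]: legs = 5, passes → In.
[habitat: forest, diet: herbivore, legs: 2]: legs = 2, passes → In.

In, Out, In, In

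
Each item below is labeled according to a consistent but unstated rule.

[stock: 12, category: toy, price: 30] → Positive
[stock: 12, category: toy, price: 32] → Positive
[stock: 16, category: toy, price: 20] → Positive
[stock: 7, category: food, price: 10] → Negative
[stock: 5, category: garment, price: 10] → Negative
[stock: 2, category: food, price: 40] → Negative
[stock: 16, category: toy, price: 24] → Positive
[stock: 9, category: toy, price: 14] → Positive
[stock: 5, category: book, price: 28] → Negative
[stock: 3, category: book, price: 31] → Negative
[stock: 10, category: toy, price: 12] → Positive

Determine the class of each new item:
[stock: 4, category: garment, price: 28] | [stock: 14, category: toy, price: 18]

Negative, Positive

The rule appears to be: category is toy.
[stock: 4, category: garment, price: 28] — category is garment, hence Negative. [stock: 14, category: toy, price: 18] — category is toy, hence Positive.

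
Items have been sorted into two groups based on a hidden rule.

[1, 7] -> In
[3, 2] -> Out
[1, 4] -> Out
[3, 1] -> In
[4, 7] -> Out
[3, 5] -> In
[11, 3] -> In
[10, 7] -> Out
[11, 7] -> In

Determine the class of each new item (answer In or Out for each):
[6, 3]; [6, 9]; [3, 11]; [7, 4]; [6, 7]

Out, Out, In, Out, Out

'In' ⟺ sum is even.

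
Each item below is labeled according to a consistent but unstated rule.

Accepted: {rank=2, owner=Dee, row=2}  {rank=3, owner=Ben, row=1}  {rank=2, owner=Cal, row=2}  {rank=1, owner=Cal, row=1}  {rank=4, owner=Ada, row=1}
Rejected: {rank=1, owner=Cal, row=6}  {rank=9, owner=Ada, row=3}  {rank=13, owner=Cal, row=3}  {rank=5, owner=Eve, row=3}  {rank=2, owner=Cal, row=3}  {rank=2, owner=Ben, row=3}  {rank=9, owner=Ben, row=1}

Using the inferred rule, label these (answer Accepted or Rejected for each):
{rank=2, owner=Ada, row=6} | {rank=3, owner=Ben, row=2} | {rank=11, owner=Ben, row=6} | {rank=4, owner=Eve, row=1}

The classifier is using: row ≤ 2 AND rank ≤ 4.
Rejected: {rank=2, owner=Ada, row=6}, since row = 6, rank = 2.
Accepted: {rank=3, owner=Ben, row=2}, since row = 2, rank = 3.
Rejected: {rank=11, owner=Ben, row=6}, since row = 6, rank = 11.
Accepted: {rank=4, owner=Eve, row=1}, since row = 1, rank = 4.

Rejected, Accepted, Rejected, Accepted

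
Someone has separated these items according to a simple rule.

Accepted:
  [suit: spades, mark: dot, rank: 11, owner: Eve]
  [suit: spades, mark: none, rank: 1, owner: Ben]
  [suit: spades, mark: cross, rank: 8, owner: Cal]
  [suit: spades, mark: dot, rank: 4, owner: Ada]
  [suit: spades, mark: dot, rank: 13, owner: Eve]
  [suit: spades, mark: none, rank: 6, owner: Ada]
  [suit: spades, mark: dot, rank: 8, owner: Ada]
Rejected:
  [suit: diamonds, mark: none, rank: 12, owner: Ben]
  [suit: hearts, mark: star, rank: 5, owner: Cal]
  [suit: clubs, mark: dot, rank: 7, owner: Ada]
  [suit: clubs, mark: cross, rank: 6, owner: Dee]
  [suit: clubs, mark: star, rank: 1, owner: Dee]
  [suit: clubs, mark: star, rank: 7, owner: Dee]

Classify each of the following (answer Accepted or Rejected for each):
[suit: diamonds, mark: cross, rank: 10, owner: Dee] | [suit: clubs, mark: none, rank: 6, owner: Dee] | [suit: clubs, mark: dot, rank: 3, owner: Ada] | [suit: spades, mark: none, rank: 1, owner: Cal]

Rule: suit is spades. This holds for each 'Accepted' example and fails for each 'Rejected' one.
[suit: diamonds, mark: cross, rank: 10, owner: Dee]: suit is diamonds, doesn't qualify → Rejected. [suit: clubs, mark: none, rank: 6, owner: Dee]: suit is clubs, doesn't qualify → Rejected. [suit: clubs, mark: dot, rank: 3, owner: Ada]: suit is clubs, doesn't qualify → Rejected. [suit: spades, mark: none, rank: 1, owner: Cal]: suit is spades, satisfies this → Accepted.

Rejected, Rejected, Rejected, Accepted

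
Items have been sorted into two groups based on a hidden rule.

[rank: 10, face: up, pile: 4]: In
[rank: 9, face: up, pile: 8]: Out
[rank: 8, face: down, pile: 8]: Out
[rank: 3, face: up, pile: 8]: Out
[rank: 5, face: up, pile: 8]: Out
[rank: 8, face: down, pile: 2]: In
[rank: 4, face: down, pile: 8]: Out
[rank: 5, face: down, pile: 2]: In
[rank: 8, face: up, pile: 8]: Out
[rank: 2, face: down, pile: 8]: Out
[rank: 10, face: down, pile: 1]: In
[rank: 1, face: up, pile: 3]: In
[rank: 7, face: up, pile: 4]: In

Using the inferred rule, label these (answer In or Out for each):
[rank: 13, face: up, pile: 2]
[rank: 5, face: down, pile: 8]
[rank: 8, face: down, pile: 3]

A rule that fits every label: pile ≤ 4 — true of each 'In' example, false of each 'Out' one.
[rank: 13, face: up, pile: 2] — pile = 2, hence In. [rank: 5, face: down, pile: 8] — pile = 8, hence Out. [rank: 8, face: down, pile: 3] — pile = 3, hence In.

In, Out, In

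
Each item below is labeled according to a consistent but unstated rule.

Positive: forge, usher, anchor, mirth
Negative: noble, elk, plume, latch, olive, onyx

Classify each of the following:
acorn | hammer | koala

The simplest hypothesis consistent with all the labels is: contains 'r'.
Positive: acorn, since has 'r'. Positive: hammer, since has 'r'. Negative: koala, since no 'r'.

Positive, Positive, Negative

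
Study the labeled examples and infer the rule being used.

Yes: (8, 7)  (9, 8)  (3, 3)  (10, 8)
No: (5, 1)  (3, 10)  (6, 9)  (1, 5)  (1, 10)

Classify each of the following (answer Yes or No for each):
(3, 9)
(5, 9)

No, No

'Yes' ⟺ |first − second| ≤ 2.
(3, 9): |3−9| = 6 — fails the rule, so No. (5, 9): |5−9| = 4 — fails the rule, so No.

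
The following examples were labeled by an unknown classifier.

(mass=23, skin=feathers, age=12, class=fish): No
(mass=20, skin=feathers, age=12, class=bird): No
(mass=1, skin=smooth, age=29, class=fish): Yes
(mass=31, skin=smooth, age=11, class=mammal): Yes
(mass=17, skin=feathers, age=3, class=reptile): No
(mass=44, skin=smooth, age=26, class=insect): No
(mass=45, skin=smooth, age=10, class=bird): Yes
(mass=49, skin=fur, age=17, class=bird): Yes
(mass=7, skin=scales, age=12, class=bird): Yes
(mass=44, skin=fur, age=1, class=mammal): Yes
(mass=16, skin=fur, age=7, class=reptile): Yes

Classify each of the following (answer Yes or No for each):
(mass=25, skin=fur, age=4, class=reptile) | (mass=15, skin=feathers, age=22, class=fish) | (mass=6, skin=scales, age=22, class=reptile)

Yes, No, Yes

Every 'Yes' example satisfies: skin is not feathers AND age ≠ 26. None of the 'No' examples do.
Yes: (mass=25, skin=fur, age=4, class=reptile), since skin is fur, age = 4.
No: (mass=15, skin=feathers, age=22, class=fish), since skin is feathers, age = 22.
Yes: (mass=6, skin=scales, age=22, class=reptile), since skin is scales, age = 22.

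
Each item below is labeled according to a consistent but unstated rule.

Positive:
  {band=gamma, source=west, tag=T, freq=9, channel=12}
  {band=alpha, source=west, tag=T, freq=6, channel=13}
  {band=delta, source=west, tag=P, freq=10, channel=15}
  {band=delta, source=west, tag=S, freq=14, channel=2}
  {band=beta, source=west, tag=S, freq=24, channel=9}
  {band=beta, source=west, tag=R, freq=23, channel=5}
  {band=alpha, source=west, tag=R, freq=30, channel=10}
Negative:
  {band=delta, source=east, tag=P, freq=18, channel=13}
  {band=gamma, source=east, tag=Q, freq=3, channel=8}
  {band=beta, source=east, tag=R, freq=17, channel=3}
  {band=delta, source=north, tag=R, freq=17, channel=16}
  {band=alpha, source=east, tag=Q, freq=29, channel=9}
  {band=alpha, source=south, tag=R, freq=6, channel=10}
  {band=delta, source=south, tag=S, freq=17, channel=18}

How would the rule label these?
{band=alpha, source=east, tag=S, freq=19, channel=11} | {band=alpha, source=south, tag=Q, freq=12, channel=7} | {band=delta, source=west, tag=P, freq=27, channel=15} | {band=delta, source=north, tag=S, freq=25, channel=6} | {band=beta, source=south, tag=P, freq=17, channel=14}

Negative, Negative, Positive, Negative, Negative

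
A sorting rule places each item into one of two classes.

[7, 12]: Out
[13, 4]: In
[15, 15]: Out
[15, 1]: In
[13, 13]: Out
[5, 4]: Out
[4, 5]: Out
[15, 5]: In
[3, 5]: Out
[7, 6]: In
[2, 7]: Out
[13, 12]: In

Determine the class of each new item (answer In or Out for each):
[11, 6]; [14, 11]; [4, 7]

The distinguishing property — first > second AND sum ≥ 13 — holds for all the 'In' cases and none of the 'Out' cases.
In: [11, 6], since 11 > 6, 11+6 = 17.
In: [14, 11], since 14 > 11, 14+11 = 25.
Out: [4, 7], since 4 < 7, 4+7 = 11.

In, In, Out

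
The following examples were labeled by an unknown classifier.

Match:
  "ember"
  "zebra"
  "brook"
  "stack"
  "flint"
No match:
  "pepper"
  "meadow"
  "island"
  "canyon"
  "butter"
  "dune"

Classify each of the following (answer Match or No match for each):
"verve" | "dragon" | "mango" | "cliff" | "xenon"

The pattern is that an item is 'Match' exactly when: odd length.

Match, No match, Match, Match, Match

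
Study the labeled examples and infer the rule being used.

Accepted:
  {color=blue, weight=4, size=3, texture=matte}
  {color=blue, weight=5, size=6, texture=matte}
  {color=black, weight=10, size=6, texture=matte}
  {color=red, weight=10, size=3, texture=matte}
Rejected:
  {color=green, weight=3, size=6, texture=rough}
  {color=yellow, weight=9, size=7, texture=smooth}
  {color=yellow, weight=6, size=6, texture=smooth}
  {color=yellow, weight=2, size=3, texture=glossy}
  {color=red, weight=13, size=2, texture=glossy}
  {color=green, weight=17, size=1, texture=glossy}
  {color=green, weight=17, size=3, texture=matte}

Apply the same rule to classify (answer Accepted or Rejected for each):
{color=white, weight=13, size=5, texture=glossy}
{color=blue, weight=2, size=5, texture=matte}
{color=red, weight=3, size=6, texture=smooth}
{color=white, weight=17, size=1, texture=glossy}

Every 'Accepted' example satisfies: texture is matte AND weight ≤ 10. None of the 'Rejected' examples do.
{color=white, weight=13, size=5, texture=glossy}: Rejected (texture is glossy, weight = 13).
{color=blue, weight=2, size=5, texture=matte}: Accepted (texture is matte, weight = 2).
{color=red, weight=3, size=6, texture=smooth}: Rejected (texture is smooth, weight = 3).
{color=white, weight=17, size=1, texture=glossy}: Rejected (texture is glossy, weight = 17).

Rejected, Accepted, Rejected, Rejected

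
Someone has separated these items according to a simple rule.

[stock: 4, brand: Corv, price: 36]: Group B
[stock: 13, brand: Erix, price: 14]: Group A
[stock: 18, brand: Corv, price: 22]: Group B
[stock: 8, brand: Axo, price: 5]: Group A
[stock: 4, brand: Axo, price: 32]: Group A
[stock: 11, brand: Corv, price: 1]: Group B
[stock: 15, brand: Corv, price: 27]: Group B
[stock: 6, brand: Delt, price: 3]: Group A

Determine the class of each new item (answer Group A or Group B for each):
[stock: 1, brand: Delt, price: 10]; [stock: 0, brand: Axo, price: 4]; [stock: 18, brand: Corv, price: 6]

Group A, Group A, Group B

Looking at the examples, the only property every 'Group A' case has and every 'Group B' case lacks is: brand is not Corv.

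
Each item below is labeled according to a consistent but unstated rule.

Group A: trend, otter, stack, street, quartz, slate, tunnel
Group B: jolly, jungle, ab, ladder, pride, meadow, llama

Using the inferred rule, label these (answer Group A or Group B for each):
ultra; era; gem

Group A, Group B, Group B

Rule: contains 't'. This holds for each 'Group A' example and fails for each 'Group B' one.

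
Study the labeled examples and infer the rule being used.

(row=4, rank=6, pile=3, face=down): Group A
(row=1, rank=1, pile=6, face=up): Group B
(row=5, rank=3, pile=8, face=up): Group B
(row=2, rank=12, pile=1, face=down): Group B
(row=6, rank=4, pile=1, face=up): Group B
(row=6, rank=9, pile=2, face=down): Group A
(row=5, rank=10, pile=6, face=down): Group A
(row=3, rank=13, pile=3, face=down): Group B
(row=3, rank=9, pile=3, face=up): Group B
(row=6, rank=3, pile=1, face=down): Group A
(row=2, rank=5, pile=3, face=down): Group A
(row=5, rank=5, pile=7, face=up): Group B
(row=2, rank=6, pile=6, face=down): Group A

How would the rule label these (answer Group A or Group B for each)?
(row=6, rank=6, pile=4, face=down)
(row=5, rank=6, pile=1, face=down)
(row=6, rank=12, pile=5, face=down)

The common property of the 'Group A' items is: face is down AND rank ≤ 10. No 'Group B' item has it.
(row=6, rank=6, pile=4, face=down): face is down, rank = 6, matches → Group A.
(row=5, rank=6, pile=1, face=down): face is down, rank = 6, matches → Group A.
(row=6, rank=12, pile=5, face=down): face is down, rank = 12, does not pass → Group B.

Group A, Group A, Group B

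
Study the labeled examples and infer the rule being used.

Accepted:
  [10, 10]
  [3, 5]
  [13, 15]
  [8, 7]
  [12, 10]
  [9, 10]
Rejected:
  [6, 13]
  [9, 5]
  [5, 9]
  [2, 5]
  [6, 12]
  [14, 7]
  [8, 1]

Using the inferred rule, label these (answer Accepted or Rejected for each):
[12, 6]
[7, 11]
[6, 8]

Rejected, Rejected, Accepted

The simplest hypothesis consistent with all the labels is: |first − second| ≤ 2.
[12, 6]: |12−6| = 6, fails the rule → Rejected. [7, 11]: |7−11| = 4, fails the rule → Rejected. [6, 8]: |6−8| = 2, checks out → Accepted.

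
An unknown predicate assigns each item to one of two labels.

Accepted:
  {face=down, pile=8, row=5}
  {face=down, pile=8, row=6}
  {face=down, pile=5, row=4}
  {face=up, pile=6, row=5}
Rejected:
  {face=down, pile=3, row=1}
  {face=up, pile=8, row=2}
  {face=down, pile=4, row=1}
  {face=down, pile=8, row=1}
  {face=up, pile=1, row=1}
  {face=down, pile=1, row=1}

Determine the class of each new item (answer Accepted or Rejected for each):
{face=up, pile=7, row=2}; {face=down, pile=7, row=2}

Rejected, Rejected

A rule that fits every label: row ≥ 4 — true of each 'Accepted' example, false of each 'Rejected' one.
Rejected: {face=up, pile=7, row=2}, since row = 2.
Rejected: {face=down, pile=7, row=2}, since row = 2.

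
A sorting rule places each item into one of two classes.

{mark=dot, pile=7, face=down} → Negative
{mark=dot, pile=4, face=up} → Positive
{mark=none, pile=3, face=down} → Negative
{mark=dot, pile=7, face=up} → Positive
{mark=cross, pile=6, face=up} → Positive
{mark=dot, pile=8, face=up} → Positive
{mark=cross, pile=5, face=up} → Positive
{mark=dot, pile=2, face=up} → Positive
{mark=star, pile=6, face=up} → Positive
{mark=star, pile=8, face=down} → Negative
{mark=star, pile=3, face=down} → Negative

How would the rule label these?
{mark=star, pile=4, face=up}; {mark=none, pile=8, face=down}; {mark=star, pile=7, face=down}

Positive, Negative, Negative

The classifier is using: face is up.
{mark=star, pile=4, face=up}: face is up, checks out → Positive. {mark=none, pile=8, face=down}: face is down, lacks this property → Negative. {mark=star, pile=7, face=down}: face is down, lacks this property → Negative.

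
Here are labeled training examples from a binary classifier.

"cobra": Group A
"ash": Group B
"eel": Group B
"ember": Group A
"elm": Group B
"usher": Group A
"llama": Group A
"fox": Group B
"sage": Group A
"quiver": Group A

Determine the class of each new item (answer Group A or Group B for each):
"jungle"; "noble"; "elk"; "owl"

Group A, Group A, Group B, Group B

The pattern is that an item is 'Group A' exactly when: length ≥ 4.
"jungle": length 6 — checks out, so Group A. "noble": length 5 — checks out, so Group A. "elk": length 3 — doesn't qualify, so Group B. "owl": length 3 — doesn't qualify, so Group B.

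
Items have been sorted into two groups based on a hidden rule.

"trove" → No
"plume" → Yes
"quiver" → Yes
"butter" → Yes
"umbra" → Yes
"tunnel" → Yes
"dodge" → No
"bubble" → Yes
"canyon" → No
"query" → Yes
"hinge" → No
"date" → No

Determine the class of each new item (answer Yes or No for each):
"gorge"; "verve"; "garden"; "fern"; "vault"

The rule appears to be: contains 'u'.
"gorge": no 'u' — lacks this property, so No. "verve": no 'u' — lacks this property, so No. "garden": no 'u' — lacks this property, so No. "fern": no 'u' — lacks this property, so No. "vault": has 'u' — qualifies, so Yes.

No, No, No, No, Yes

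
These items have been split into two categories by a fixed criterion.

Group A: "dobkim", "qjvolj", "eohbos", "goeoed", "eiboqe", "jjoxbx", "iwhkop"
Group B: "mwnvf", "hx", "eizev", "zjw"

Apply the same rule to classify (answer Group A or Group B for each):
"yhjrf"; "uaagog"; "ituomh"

Group B, Group A, Group A

Rule: contains 'o'. This holds for each 'Group A' example and fails for each 'Group B' one.
"yhjrf" → no 'o' → Group B.
"uaagog" → has 'o' → Group A.
"ituomh" → has 'o' → Group A.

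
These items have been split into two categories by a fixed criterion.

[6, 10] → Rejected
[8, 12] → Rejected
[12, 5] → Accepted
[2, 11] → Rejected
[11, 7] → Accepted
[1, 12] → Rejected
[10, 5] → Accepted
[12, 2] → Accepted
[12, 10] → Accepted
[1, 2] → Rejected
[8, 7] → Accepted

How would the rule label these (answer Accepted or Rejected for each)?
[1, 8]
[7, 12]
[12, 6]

A rule that fits every label: first > second — true of each 'Accepted' example, false of each 'Rejected' one.
[1, 8]: 1 < 8 — does not satisfy this, so Rejected. [7, 12]: 7 < 12 — does not satisfy this, so Rejected. [12, 6]: 12 > 6 — fits, so Accepted.

Rejected, Rejected, Accepted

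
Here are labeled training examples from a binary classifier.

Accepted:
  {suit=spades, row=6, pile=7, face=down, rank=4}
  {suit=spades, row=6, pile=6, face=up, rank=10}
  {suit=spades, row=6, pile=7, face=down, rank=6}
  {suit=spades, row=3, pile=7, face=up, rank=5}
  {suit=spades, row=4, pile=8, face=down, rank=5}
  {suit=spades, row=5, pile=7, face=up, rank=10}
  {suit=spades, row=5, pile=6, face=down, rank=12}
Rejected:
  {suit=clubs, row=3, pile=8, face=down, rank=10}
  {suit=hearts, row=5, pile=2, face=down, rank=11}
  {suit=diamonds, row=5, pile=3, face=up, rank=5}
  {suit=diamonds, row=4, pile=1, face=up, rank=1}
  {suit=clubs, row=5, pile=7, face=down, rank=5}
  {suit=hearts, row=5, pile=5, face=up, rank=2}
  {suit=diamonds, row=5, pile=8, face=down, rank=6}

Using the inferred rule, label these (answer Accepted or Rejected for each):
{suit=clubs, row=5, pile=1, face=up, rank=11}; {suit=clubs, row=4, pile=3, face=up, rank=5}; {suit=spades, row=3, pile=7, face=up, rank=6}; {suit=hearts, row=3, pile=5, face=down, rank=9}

Rejected, Rejected, Accepted, Rejected

Checking candidate rules against both groups, what survives is: suit is spades.
{suit=clubs, row=5, pile=1, face=up, rank=11}: Rejected (suit is clubs). {suit=clubs, row=4, pile=3, face=up, rank=5}: Rejected (suit is clubs). {suit=spades, row=3, pile=7, face=up, rank=6}: Accepted (suit is spades). {suit=hearts, row=3, pile=5, face=down, rank=9}: Rejected (suit is hearts).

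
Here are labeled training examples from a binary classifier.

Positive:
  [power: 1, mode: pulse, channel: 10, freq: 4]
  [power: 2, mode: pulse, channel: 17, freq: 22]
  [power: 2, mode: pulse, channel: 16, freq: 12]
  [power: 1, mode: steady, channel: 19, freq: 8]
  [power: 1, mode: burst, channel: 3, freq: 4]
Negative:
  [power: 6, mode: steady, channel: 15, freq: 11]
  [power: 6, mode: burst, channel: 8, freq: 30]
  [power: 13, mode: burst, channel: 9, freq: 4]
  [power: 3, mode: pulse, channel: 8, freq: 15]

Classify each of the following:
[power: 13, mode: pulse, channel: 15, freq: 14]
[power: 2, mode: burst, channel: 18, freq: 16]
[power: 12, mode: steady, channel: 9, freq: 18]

Rule: power ≤ 2. This holds for each 'Positive' example and fails for each 'Negative' one.

Negative, Positive, Negative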